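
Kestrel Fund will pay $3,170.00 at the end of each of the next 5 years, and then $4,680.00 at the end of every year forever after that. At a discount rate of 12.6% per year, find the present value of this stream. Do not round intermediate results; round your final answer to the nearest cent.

PV of 5-year annuity: $3,170.00 × [1 − (1+0.126)^−5] / 0.126 = 11259.30740
Perpetuity value at year 5: $4,680.00 / 0.126 = 37142.85714
PV of perpetuity: 37142.85714 / (1+0.126)^5 = 20520.28345
Total PV = 11259.30740 + 20520.28345 = 31779.59084

$31779.59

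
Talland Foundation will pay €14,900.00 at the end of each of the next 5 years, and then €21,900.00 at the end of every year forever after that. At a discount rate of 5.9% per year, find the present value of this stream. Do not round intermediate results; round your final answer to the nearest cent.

€341619.51

PV of 5-year annuity: €14,900.00 × [1 − (1+0.059)^−5] / 0.059 = 62935.33383
Perpetuity value at year 5: €21,900.00 / 0.059 = 371186.44068
PV of perpetuity: 371186.44068 / (1+0.059)^5 = 278684.17149
Total PV = 62935.33383 + 278684.17149 = 341619.50532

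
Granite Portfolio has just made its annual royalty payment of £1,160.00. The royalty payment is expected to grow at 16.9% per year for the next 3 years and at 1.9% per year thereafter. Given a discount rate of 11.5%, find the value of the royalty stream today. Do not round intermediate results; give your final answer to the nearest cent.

D_1 = 1356.04000
D_2 = 1585.21076
D_3 = 1853.11138
Terminal value at year 3: TV = D_3×(1+g_2)/(r−g_2) = 1888.32049/0.096 = 19670.00515
P_0 = D_1/(1+r)^1 + D_2/(1+r)^2 + D_3/(1+r)^3 + TV/(1+r)^3
    = 1216.17937 + 1275.07954 + 1336.83227 + 14189.91753 = 18018.00872

£18018.01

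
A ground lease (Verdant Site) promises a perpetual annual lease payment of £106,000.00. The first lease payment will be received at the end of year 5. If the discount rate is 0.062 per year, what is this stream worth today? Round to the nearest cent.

£1344052.12

Value at end of year 4: C / r = £106,000.00 / 0.062 = £1,709,677.4194
Discount to today: PV = £1,709,677.4194 / (1 + 0.062)^4 = £1,709,677.4194 / 1.272032 = £1,344,052.12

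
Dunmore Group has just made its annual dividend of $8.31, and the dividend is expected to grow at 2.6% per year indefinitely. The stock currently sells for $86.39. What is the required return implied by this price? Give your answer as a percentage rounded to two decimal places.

12.47%

D₁ = $8.31 × 1.026 = $8.5261
P = D₁/(r − g) ⇒ r = D₁/P + g = $8.5261/$86.39 + 0.026 = 0.098693 + 0.026 = 0.124693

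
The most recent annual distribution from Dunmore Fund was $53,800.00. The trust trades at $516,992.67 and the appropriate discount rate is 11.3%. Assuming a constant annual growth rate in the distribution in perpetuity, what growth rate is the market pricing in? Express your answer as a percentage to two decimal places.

P = D₀(1+g)/(r−g) ⇒ P(r−g) = D₀(1+g) ⇒ g(P+D₀) = P·r − D₀
g = (P·r − D₀)/(P + D₀) = ($516,992.67×0.113 − $53,800.00) / ($516,992.67 + $53,800.00) = 0.008094

0.81%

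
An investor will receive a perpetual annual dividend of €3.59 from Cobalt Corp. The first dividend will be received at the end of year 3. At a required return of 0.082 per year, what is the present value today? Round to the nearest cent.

€37.40

Value at end of year 2: C / r = €3.59 / 0.082 = €43.7805
Discount to today: PV = €43.7805 / (1 + 0.082)^2 = €43.7805 / 1.170724 = €37.40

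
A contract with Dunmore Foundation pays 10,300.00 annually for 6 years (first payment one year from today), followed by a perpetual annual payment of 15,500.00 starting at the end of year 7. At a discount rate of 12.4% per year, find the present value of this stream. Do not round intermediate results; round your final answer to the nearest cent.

PV of 6-year annuity: 10,300.00 × [1 − (1+0.124)^−6] / 0.124 = 41872.06149
Perpetuity value at year 6: 15,500.00 / 0.124 = 125000.00000
PV of perpetuity: 125000.00000 / (1+0.124)^6 = 61988.64533
Total PV = 41872.06149 + 61988.64533 = 103860.70682

103860.71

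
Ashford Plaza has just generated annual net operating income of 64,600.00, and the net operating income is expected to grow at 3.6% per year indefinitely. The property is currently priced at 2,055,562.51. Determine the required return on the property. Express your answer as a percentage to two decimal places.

6.86%

D₁ = 64,600.00 × 1.036 = 66,925.6000
P = D₁/(r − g) ⇒ r = D₁/P + g = 66,925.6000/2,055,562.51 + 0.036 = 0.032558 + 0.036 = 0.068558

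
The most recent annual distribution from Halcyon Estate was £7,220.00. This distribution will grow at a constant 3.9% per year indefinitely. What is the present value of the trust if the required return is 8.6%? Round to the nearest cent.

£159608.09

D₁ = D₀ × (1 + g) = £7,220.00 × 1.039 = £7,501.5800
Growing perpetuity: P = D₁ / (r − g) = £7,501.5800 / (0.086 − 0.039) = £159,608.09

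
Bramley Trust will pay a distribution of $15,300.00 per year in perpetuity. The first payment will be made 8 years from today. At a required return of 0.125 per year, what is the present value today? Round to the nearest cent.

Value at end of year 7: C / r = $15,300.00 / 0.125 = $122,400.0000
Discount to today: PV = $122,400.0000 / (1 + 0.125)^7 = $122,400.0000 / 2.280697 = $53,667.80

$53667.80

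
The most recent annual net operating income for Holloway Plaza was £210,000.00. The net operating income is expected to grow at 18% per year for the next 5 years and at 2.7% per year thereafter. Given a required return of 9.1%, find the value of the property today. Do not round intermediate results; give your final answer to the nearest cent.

£6324333.45

D_1 = 247800.00000
D_2 = 292404.00000
D_3 = 345036.72000
D_4 = 407143.32960
D_5 = 480429.12893
Terminal value at year 5: TV = D_5×(1+g_2)/(r−g_2) = 493400.71541/0.064 = 7709386.17827
P_0 = D_1/(1+r)^1 + D_2/(1+r)^2 + D_3/(1+r)^3 + D_4/(1+r)^4 + D_5/(1+r)^5 + TV/(1+r)^5
    = 227131.07241 + 245659.63835 + 265699.70051 + 287374.56151 + 310817.58256 + 4987650.89521 = 6324333.45056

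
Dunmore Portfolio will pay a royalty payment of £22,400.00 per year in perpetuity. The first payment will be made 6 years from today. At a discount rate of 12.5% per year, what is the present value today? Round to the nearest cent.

£99443.27

Value at end of year 5: C / r = £22,400.00 / 0.125 = £179,200.0000
Discount to today: PV = £179,200.0000 / (1 + 0.125)^5 = £179,200.0000 / 1.802032 = £99,443.27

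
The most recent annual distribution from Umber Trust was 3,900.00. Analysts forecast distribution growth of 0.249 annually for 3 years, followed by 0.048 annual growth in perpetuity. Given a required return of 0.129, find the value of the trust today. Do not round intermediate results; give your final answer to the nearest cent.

82687.84

D_1 = 4871.10000
D_2 = 6084.00390
D_3 = 7598.92087
Terminal value at year 3: TV = D_3×(1+g_2)/(r−g_2) = 7963.66907/0.081 = 98316.90213
P_0 = D_1/(1+r)^1 + D_2/(1+r)^2 + D_3/(1+r)^3 + TV/(1+r)^3
    = 4314.52613 + 4773.11172 + 5280.43981 + 68319.76442 = 82687.84208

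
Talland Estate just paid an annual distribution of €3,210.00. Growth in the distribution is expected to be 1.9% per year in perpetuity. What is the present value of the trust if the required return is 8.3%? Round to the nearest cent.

€51109.22

D₁ = D₀ × (1 + g) = €3,210.00 × 1.019 = €3,270.9900
Growing perpetuity: P = D₁ / (r − g) = €3,270.9900 / (0.083 − 0.019) = €51,109.22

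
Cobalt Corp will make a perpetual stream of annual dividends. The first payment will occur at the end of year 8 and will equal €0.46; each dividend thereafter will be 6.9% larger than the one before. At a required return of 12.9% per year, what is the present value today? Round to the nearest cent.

Value at end of year 7: C₁ / (r − g) = €0.46 / (0.129 − 0.069) = €7.6667
Discount to today: PV = €7.6667 / (1 + 0.129)^7 = €7.6667 / 2.338070 = €3.28

€3.28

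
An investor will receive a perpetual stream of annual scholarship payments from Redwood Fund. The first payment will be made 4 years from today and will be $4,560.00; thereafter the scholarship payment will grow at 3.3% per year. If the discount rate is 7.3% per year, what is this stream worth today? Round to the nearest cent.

Value at end of year 3: C₁ / (r − g) = $4,560.00 / (0.073 − 0.033) = $114,000.0000
Discount to today: PV = $114,000.0000 / (1 + 0.073)^3 = $114,000.0000 / 1.235376 = $92,279.60

$92279.60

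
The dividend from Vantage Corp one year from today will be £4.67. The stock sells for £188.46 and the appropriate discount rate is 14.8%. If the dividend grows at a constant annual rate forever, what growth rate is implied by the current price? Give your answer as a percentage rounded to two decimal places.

12.32%

P = D₁/(r−g) ⇒ g = r − D₁/P = 0.148 − £4.67/£188.46 = 0.123220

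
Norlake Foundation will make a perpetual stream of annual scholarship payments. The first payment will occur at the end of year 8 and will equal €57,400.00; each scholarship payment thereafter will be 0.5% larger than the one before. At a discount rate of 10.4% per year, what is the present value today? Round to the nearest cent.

€290063.57

Value at end of year 7: C₁ / (r − g) = €57,400.00 / (0.104 − 0.005) = €579,797.9798
Discount to today: PV = €579,797.9798 / (1 + 0.104)^7 = €579,797.9798 / 1.998865 = €290,063.57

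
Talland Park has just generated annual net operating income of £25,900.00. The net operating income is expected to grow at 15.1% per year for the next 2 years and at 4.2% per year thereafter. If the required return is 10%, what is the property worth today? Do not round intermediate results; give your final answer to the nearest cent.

D_1 = 29810.90000
D_2 = 34312.34590
Terminal value at year 2: TV = D_2×(1+g_2)/(r−g_2) = 35753.46443/0.058 = 616439.04186
P_0 = D_1/(1+r)^1 + D_2/(1+r)^2 + TV/(1+r)^2
    = 27100.81818 + 28357.31066 + 509453.75360 = 564911.88245

£564911.88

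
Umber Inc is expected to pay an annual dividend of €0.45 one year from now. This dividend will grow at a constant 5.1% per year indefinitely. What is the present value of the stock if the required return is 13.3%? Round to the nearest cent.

Growing perpetuity: P = D₁ / (r − g) = €0.4500 / (0.133 − 0.051) = €5.49

€5.49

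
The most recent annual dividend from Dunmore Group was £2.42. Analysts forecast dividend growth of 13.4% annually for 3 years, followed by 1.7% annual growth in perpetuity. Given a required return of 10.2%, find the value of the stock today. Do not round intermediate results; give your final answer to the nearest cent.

D_1 = 2.74428
D_2 = 3.11201
D_3 = 3.52902
Terminal value at year 3: TV = D_3×(1+g_2)/(r−g_2) = 3.58902/0.085 = 42.22373
P_0 = D_1/(1+r)^1 + D_2/(1+r)^2 + D_3/(1+r)^3 + TV/(1+r)^3
    = 2.49027 + 2.56259 + 2.63700 + 31.55090 = 39.24076

£39.24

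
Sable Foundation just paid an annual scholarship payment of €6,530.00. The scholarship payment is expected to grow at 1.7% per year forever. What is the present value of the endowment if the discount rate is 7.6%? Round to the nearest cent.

€112559.49

D₁ = D₀ × (1 + g) = €6,530.00 × 1.017 = €6,641.0100
Growing perpetuity: P = D₁ / (r − g) = €6,641.0100 / (0.076 − 0.017) = €112,559.49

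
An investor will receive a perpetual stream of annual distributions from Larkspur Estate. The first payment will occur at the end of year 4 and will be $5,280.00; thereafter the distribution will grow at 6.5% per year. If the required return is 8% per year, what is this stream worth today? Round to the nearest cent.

Value at end of year 3: C₁ / (r − g) = $5,280.00 / (0.08 − 0.065) = $352,000.0000
Discount to today: PV = $352,000.0000 / (1 + 0.08)^3 = $352,000.0000 / 1.259712 = $279,428.95

$279428.95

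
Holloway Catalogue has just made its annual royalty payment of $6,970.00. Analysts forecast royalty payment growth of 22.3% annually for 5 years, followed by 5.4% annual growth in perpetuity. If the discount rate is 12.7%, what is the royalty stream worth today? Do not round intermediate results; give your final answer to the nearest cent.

D_1 = 8524.31000
D_2 = 10425.23113
D_3 = 12750.05767
D_4 = 15593.32053
D_5 = 19070.63101
Terminal value at year 5: TV = D_5×(1+g_2)/(r−g_2) = 20100.44509/0.073 = 275348.56283
P_0 = D_1/(1+r)^1 + D_2/(1+r)^2 + D_3/(1+r)^3 + D_4/(1+r)^4 + D_5/(1+r)^5 + TV/(1+r)^5
    = 7563.71783 + 8208.00968 + 8907.18353 + 9665.91434 + 10489.27528 + 151447.89236 = 196281.99303

$196281.99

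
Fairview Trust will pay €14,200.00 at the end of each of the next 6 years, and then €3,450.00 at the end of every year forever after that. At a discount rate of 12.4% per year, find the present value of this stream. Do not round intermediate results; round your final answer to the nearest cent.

€71524.00

PV of 6-year annuity: €14,200.00 × [1 − (1+0.124)^−6] / 0.124 = 57726.53137
Perpetuity value at year 6: €3,450.00 / 0.124 = 27822.58065
PV of perpetuity: 27822.58065 / (1+0.124)^6 = 13797.47267
Total PV = 57726.53137 + 13797.47267 = 71524.00404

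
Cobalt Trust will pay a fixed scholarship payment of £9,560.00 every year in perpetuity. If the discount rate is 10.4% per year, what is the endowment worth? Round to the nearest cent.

Level perpetuity: PV = C / r = £9,560.00 / 0.104 = £91,923.08

£91923.08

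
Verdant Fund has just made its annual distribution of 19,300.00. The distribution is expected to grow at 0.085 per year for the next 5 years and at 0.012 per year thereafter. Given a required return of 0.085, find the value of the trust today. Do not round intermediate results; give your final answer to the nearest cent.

D_1 = 20940.50000
D_2 = 22720.44250
D_3 = 24651.68011
D_4 = 26747.07292
D_5 = 29020.57412
Terminal value at year 5: TV = D_5×(1+g_2)/(r−g_2) = 29368.82101/0.073 = 402312.61657
P_0 = D_1/(1+r)^1 + D_2/(1+r)^2 + D_3/(1+r)^3 + D_4/(1+r)^4 + D_5/(1+r)^5 + TV/(1+r)^5
    = 19300.00000 + 19300.00000 + 19300.00000 + 19300.00000 + 19300.00000 + 267556.16438 = 364056.16438

364056.16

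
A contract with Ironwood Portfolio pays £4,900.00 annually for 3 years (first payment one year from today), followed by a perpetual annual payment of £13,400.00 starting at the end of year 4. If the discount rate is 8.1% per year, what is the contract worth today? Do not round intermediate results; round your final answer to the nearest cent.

PV of 3-year annuity: £4,900.00 × [1 − (1+0.081)^−3] / 0.081 = 12605.02444
Perpetuity value at year 3: £13,400.00 / 0.081 = 165432.09877
PV of perpetuity: 165432.09877 / (1+0.081)^3 = 130961.21561
Total PV = 12605.02444 + 130961.21561 = 143566.24005

£143566.24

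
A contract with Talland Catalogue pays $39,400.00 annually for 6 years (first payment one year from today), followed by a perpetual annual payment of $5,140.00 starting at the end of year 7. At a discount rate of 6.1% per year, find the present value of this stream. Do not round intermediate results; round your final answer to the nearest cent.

PV of 6-year annuity: $39,400.00 × [1 − (1+0.061)^−6] / 0.061 = 193135.35066
Perpetuity value at year 6: $5,140.00 / 0.061 = 84262.29508
PV of perpetuity: 84262.29508 / (1+0.061)^6 = 59066.46507
Total PV = 193135.35066 + 59066.46507 = 252201.81574

$252201.82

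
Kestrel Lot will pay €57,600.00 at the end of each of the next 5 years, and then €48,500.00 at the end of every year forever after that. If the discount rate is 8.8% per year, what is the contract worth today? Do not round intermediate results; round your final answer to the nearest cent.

PV of 5-year annuity: €57,600.00 × [1 − (1+0.088)^−5] / 0.088 = 225211.40335
Perpetuity value at year 5: €48,500.00 / 0.088 = 551136.36364
PV of perpetuity: 551136.36364 / (1+0.088)^5 = 361505.23408
Total PV = 225211.40335 + 361505.23408 = 586716.63743

€586716.64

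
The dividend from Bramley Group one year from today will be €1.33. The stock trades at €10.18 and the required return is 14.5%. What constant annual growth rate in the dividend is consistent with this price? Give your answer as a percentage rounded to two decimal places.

1.44%

P = D₁/(r−g) ⇒ g = r − D₁/P = 0.145 − €1.33/€10.18 = 0.014352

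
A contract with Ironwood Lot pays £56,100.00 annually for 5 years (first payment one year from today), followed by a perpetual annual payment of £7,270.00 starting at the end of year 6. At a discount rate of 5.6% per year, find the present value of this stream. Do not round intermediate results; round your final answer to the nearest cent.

£337768.85

PV of 5-year annuity: £56,100.00 × [1 − (1+0.056)^−5] / 0.056 = 238907.44651
Perpetuity value at year 5: £7,270.00 / 0.056 = 129821.42857
PV of perpetuity: 129821.42857 / (1+0.056)^5 = 98861.40832
Total PV = 238907.44651 + 98861.40832 = 337768.85483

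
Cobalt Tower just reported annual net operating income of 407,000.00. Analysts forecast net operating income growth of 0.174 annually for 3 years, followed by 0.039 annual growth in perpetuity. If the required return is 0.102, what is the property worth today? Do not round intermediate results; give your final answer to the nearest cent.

9503367.71

D_1 = 477818.00000
D_2 = 560958.33200
D_3 = 658565.08177
Terminal value at year 3: TV = D_3×(1+g_2)/(r−g_2) = 684249.11996/0.063 = 10861097.14217
P_0 = D_1/(1+r)^1 + D_2/(1+r)^2 + D_3/(1+r)^3 + TV/(1+r)^3
    = 433591.65154 + 461920.68867 + 492100.62477 + 8115754.74817 = 9503367.71315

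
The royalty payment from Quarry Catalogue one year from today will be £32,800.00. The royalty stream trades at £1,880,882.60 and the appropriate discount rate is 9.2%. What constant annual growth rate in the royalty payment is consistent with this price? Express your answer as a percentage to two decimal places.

7.46%

P = D₁/(r−g) ⇒ g = r − D₁/P = 0.092 − £32,800.00/£1,880,882.60 = 0.074561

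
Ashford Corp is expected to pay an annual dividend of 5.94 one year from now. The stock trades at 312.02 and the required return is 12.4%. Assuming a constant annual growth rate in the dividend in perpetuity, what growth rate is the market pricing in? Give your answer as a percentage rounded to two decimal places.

10.50%

P = D₁/(r−g) ⇒ g = r − D₁/P = 0.124 − 5.94/312.02 = 0.104963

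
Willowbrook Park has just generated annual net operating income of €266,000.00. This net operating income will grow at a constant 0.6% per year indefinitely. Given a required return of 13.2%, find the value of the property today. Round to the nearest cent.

€2123777.78

D₁ = D₀ × (1 + g) = €266,000.00 × 1.006 = €267,596.0000
Growing perpetuity: P = D₁ / (r − g) = €267,596.0000 / (0.132 − 0.006) = €2,123,777.78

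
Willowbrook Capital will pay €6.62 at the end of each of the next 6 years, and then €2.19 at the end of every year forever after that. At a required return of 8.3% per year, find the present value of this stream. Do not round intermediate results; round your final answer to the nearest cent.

PV of 6-year annuity: €6.62 × [1 − (1+0.083)^−6] / 0.083 = 30.32693
Perpetuity value at year 6: €2.19 / 0.083 = 26.38554
PV of perpetuity: 26.38554 / (1+0.083)^6 = 16.35292
Total PV = 30.32693 + 16.35292 = 46.67984

€46.68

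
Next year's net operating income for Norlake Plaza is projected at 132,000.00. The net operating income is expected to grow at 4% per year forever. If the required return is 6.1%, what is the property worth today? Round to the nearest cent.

6285714.29

Growing perpetuity: P = D₁ / (r − g) = 132,000.0000 / (0.061 − 0.04) = 6,285,714.29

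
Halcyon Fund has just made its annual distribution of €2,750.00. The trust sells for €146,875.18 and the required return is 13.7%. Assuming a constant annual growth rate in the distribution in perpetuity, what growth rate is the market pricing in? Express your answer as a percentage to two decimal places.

P = D₀(1+g)/(r−g) ⇒ P(r−g) = D₀(1+g) ⇒ g(P+D₀) = P·r − D₀
g = (P·r − D₀)/(P + D₀) = (€146,875.18×0.137 − €2,750.00) / (€146,875.18 + €2,750.00) = 0.116103

11.61%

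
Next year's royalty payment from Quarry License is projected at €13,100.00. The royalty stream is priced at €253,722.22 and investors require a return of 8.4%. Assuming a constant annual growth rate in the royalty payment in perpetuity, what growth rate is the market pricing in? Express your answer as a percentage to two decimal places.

P = D₁/(r−g) ⇒ g = r − D₁/P = 0.084 − €13,100.00/€253,722.22 = 0.032369

3.24%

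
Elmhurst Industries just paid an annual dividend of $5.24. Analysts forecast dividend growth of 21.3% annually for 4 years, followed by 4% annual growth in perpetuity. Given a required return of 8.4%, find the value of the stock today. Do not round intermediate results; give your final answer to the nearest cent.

D_1 = 6.35612
D_2 = 7.70997
D_3 = 9.35220
D_4 = 11.34422
Terminal value at year 4: TV = D_4×(1+g_2)/(r−g_2) = 11.79798/0.044 = 268.13602
P_0 = D_1/(1+r)^1 + D_2/(1+r)^2 + D_3/(1+r)^3 + D_4/(1+r)^4 + TV/(1+r)^4
    = 5.86358 + 6.56137 + 7.34219 + 8.21594 + 194.19499 = 222.17807

$222.18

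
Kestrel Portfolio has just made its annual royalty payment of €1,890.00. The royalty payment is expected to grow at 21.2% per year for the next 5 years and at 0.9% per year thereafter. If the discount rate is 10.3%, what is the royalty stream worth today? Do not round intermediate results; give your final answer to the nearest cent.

D_1 = 2290.68000
D_2 = 2776.30416
D_3 = 3364.88064
D_4 = 4078.23534
D_5 = 4942.82123
Terminal value at year 5: TV = D_5×(1+g_2)/(r−g_2) = 4987.30662/0.094 = 53056.45341
P_0 = D_1/(1+r)^1 + D_2/(1+r)^2 + D_3/(1+r)^3 + D_4/(1+r)^4 + D_5/(1+r)^5 + TV/(1+r)^5
    = 2076.77244 + 2282.00199 + 2507.51261 + 2755.30851 + 3027.59195 + 32498.30077 = 45147.48827

€45147.49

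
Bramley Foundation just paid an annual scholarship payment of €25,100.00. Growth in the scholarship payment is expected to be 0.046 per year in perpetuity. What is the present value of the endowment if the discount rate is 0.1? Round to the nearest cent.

D₁ = D₀ × (1 + g) = €25,100.00 × 1.046 = €26,254.6000
Growing perpetuity: P = D₁ / (r − g) = €26,254.6000 / (0.1 − 0.046) = €486,196.30

€486196.30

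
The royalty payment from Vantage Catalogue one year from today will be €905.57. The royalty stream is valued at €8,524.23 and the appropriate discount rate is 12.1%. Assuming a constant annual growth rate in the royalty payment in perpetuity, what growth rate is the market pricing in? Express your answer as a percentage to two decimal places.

P = D₁/(r−g) ⇒ g = r − D₁/P = 0.121 − €905.57/€8,524.23 = 0.014765

1.48%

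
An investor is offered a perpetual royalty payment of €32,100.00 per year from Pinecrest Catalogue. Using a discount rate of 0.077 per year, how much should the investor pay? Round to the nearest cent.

Level perpetuity: PV = C / r = €32,100.00 / 0.077 = €416,883.12

€416883.12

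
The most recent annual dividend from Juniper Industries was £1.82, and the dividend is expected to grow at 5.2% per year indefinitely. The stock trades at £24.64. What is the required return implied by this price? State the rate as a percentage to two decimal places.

D₁ = £1.82 × 1.052 = £1.9146
P = D₁/(r − g) ⇒ r = D₁/P + g = £1.9146/£24.64 + 0.052 = 0.077705 + 0.052 = 0.129705

12.97%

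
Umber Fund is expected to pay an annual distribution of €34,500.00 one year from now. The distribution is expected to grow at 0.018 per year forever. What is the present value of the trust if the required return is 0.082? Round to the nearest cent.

€539062.50

Growing perpetuity: P = D₁ / (r − g) = €34,500.0000 / (0.082 − 0.018) = €539,062.50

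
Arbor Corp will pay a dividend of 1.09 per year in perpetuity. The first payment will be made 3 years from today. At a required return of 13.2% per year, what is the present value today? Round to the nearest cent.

Value at end of year 2: C / r = 1.09 / 0.132 = 8.2576
Discount to today: PV = 8.2576 / (1 + 0.132)^2 = 8.2576 / 1.281424 = 6.44

6.44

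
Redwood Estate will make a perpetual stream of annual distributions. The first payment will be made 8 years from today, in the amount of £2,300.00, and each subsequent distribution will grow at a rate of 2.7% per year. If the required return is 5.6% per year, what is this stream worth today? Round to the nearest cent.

£54160.47

Value at end of year 7: C₁ / (r − g) = £2,300.00 / (0.056 − 0.027) = £79,310.3448
Discount to today: PV = £79,310.3448 / (1 + 0.056)^7 = £79,310.3448 / 1.464359 = £54,160.47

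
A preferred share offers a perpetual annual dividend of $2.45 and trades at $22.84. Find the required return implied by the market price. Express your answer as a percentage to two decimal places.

P = C/r ⇒ r = C/P = $2.45/$22.84 = 0.107268

10.73%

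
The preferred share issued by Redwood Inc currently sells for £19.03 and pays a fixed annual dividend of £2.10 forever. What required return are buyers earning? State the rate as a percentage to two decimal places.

11.04%

P = C/r ⇒ r = C/P = £2.10/£19.03 = 0.110352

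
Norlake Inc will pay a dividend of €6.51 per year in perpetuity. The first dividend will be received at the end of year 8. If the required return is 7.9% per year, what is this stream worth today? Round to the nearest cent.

€48.40

Value at end of year 7: C / r = €6.51 / 0.079 = €82.4051
Discount to today: PV = €82.4051 / (1 + 0.079)^7 = €82.4051 / 1.702747 = €48.40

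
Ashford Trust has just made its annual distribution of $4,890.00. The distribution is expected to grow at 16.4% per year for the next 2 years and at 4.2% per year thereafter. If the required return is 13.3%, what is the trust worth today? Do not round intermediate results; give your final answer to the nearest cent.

D_1 = 5691.96000
D_2 = 6625.44144
Terminal value at year 2: TV = D_2×(1+g_2)/(r−g_2) = 6903.70998/0.091 = 75864.94484
P_0 = D_1/(1+r)^1 + D_2/(1+r)^2 + TV/(1+r)^2
    = 5023.79523 + 5161.25124 + 59099.16252 = 69284.20899

$69284.21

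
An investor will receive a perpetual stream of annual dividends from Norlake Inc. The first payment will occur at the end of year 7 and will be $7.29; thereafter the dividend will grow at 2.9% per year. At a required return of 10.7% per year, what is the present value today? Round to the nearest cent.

Value at end of year 6: C₁ / (r − g) = $7.29 / (0.107 − 0.029) = $93.4615
Discount to today: PV = $93.4615 / (1 + 0.107)^6 = $93.4615 / 1.840288 = $50.79

$50.79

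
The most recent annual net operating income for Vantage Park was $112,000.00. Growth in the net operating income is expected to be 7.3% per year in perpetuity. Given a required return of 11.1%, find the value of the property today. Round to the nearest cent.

$3162526.32

D₁ = D₀ × (1 + g) = $112,000.00 × 1.073 = $120,176.0000
Growing perpetuity: P = D₁ / (r − g) = $120,176.0000 / (0.111 − 0.073) = $3,162,526.32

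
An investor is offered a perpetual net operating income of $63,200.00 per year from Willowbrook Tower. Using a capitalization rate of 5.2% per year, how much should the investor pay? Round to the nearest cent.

Level perpetuity: PV = C / r = $63,200.00 / 0.052 = $1,215,384.62

$1215384.62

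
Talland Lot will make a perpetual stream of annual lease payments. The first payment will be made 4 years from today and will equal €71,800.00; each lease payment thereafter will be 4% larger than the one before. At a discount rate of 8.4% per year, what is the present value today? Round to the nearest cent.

Value at end of year 3: C₁ / (r − g) = €71,800.00 / (0.084 − 0.04) = €1,631,818.1818
Discount to today: PV = €1,631,818.1818 / (1 + 0.084)^3 = €1,631,818.1818 / 1.273761 = €1,281,102.63

€1281102.63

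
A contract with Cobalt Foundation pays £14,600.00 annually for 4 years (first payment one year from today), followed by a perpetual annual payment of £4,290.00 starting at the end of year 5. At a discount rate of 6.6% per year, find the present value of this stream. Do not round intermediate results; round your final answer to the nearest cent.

£100239.83

PV of 4-year annuity: £14,600.00 × [1 − (1+0.066)^−4] / 0.066 = 49903.15216
Perpetuity value at year 4: £4,290.00 / 0.066 = 65000.00000
PV of perpetuity: 65000.00000 / (1+0.066)^4 = 50336.67652
Total PV = 49903.15216 + 50336.67652 = 100239.82868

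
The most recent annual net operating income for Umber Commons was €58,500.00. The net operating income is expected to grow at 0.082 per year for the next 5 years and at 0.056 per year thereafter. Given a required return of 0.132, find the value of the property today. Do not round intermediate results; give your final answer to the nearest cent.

D_1 = 63297.00000
D_2 = 68487.35400
D_3 = 74103.31703
D_4 = 80179.78902
D_5 = 86754.53172
Terminal value at year 5: TV = D_5×(1+g_2)/(r−g_2) = 91612.78550/0.076 = 1205431.38817
P_0 = D_1/(1+r)^1 + D_2/(1+r)^2 + D_3/(1+r)^3 + D_4/(1+r)^4 + D_5/(1+r)^5 + TV/(1+r)^5
    = 55916.07774 + 53446.28632 + 51085.58463 + 48829.15421 + 46672.38945 + 648500.56917 = 904450.06152

€904450.06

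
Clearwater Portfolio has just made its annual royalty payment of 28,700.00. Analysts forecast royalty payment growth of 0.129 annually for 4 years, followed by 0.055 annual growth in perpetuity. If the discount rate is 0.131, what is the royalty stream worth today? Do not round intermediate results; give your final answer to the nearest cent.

509884.12

D_1 = 32402.30000
D_2 = 36582.19670
D_3 = 41301.30007
D_4 = 46629.16778
Terminal value at year 4: TV = D_4×(1+g_2)/(r−g_2) = 49193.77201/0.076 = 647286.47384
P_0 = D_1/(1+r)^1 + D_2/(1+r)^2 + D_3/(1+r)^3 + D_4/(1+r)^4 + TV/(1+r)^4
    = 28649.24845 + 28598.58665 + 28548.01444 + 28497.53165 + 395590.73546 = 509884.11666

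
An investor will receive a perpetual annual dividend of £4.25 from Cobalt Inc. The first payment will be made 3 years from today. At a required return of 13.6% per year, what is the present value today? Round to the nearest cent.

£24.22

Value at end of year 2: C / r = £4.25 / 0.136 = £31.2500
Discount to today: PV = £31.2500 / (1 + 0.136)^2 = £31.2500 / 1.290496 = £24.22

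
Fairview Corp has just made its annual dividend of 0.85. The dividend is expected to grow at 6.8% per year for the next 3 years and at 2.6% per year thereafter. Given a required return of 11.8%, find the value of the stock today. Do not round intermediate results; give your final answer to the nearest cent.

D_1 = 0.90780
D_2 = 0.96953
D_3 = 1.03546
Terminal value at year 3: TV = D_3×(1+g_2)/(r−g_2) = 1.06238/0.092 = 11.54761
P_0 = D_1/(1+r)^1 + D_2/(1+r)^2 + D_3/(1+r)^3 + TV/(1+r)^3
    = 0.81199 + 0.77567 + 0.74098 + 8.26355 = 10.59219

10.59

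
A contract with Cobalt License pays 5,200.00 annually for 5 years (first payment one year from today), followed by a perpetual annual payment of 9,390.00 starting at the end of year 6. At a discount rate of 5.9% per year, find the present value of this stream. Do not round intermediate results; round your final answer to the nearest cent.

PV of 5-year annuity: 5,200.00 × [1 − (1+0.059)^−5] / 0.059 = 21964.00912
Perpetuity value at year 5: 9,390.00 / 0.059 = 159152.54237
PV of perpetuity: 159152.54237 / (1+0.059)^5 = 119490.61052
Total PV = 21964.00912 + 119490.61052 = 141454.61964

141454.62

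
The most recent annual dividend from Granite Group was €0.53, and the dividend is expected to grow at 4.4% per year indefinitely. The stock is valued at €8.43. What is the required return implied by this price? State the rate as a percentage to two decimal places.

10.96%

D₁ = €0.53 × 1.044 = €0.5533
P = D₁/(r − g) ⇒ r = D₁/P + g = €0.5533/€8.43 + 0.044 = 0.065637 + 0.044 = 0.109637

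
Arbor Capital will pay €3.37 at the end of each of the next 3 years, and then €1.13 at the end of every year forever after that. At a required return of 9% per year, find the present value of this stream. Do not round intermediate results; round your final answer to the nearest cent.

PV of 3-year annuity: €3.37 × [1 − (1+0.09)^−3] / 0.09 = 8.53046
Perpetuity value at year 3: €1.13 / 0.09 = 12.55556
PV of perpetuity: 12.55556 / (1+0.09)^3 = 9.69519
Total PV = 8.53046 + 9.69519 = 18.22566

€18.23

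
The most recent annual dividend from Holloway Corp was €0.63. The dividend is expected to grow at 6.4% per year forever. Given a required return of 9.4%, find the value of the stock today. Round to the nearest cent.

€22.34

D₁ = D₀ × (1 + g) = €0.63 × 1.064 = €0.6703
Growing perpetuity: P = D₁ / (r − g) = €0.6703 / (0.094 − 0.064) = €22.34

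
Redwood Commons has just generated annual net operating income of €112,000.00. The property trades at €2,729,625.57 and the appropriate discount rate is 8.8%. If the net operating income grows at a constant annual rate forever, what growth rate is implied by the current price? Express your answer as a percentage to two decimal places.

P = D₀(1+g)/(r−g) ⇒ P(r−g) = D₀(1+g) ⇒ g(P+D₀) = P·r − D₀
g = (P·r − D₀)/(P + D₀) = (€2,729,625.57×0.088 − €112,000.00) / (€2,729,625.57 + €112,000.00) = 0.045118

4.51%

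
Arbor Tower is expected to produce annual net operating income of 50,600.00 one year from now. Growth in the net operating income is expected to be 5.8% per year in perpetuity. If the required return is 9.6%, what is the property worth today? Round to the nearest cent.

Growing perpetuity: P = D₁ / (r − g) = 50,600.0000 / (0.096 − 0.058) = 1,331,578.95

1331578.95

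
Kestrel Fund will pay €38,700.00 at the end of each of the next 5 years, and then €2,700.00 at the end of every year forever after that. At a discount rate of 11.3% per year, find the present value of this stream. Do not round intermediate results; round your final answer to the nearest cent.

€155948.07

PV of 5-year annuity: €38,700.00 × [1 − (1+0.113)^−5] / 0.113 = 141958.33601
Perpetuity value at year 5: €2,700.00 / 0.113 = 23893.80531
PV of perpetuity: 23893.80531 / (1+0.113)^5 = 13989.73536
Total PV = 141958.33601 + 13989.73536 = 155948.07137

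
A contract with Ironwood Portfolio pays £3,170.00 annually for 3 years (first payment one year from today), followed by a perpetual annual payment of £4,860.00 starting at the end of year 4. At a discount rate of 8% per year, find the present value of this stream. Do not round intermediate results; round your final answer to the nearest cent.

PV of 3-year annuity: £3,170.00 × [1 − (1+0.08)^−3] / 0.08 = 8169.39745
Perpetuity value at year 3: £4,860.00 / 0.08 = 60750.00000
PV of perpetuity: 60750.00000 / (1+0.08)^3 = 48225.30864
Total PV = 8169.39745 + 48225.30864 = 56394.70609

£56394.71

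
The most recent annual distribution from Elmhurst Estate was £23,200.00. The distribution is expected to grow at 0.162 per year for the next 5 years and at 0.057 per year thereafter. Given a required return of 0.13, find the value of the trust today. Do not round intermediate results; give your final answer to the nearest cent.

£512493.89

D_1 = 26958.40000
D_2 = 31325.66080
D_3 = 36400.41785
D_4 = 42297.28554
D_5 = 49149.44580
Terminal value at year 5: TV = D_5×(1+g_2)/(r−g_2) = 51950.96421/0.073 = 711657.04397
P_0 = D_1/(1+r)^1 + D_2/(1+r)^2 + D_3/(1+r)^3 + D_4/(1+r)^4 + D_5/(1+r)^5 + TV/(1+r)^5
    = 23856.99115 + 24532.58736 + 25227.31550 + 25941.71735 + 26676.35006 + 386258.93164 = 512493.89305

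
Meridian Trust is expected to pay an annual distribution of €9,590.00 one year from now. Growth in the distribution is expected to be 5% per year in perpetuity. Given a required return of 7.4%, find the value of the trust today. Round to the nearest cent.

€399583.33

Growing perpetuity: P = D₁ / (r − g) = €9,590.0000 / (0.074 − 0.05) = €399,583.33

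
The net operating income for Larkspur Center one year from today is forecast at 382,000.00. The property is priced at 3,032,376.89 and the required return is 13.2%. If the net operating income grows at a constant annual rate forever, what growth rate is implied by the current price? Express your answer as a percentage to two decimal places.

P = D₁/(r−g) ⇒ g = r − D₁/P = 0.132 − 382,000.00/3,032,376.89 = 0.006026

0.60%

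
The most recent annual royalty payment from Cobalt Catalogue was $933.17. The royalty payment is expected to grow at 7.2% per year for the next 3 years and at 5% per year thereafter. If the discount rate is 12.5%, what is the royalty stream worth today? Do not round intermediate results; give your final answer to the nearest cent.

$13847.49

D_1 = 1000.35824
D_2 = 1072.38403
D_3 = 1149.59568
Terminal value at year 3: TV = D_3×(1+g_2)/(r−g_2) = 1207.07547/0.075 = 16094.33957
P_0 = D_1/(1+r)^1 + D_2/(1+r)^2 + D_3/(1+r)^3 + TV/(1+r)^3
    = 889.20732 + 847.31578 + 807.39779 + 11303.56908 = 13847.48998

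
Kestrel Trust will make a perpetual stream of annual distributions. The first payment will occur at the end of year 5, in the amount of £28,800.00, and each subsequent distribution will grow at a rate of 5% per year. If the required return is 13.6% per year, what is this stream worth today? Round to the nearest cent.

Value at end of year 4: C₁ / (r − g) = £28,800.00 / (0.136 − 0.05) = £334,883.7209
Discount to today: PV = £334,883.7209 / (1 + 0.136)^4 = £334,883.7209 / 1.665380 = £201,085.48

£201085.48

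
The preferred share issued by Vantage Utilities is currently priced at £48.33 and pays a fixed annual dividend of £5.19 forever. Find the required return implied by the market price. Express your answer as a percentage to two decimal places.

10.74%

P = C/r ⇒ r = C/P = £5.19/£48.33 = 0.107387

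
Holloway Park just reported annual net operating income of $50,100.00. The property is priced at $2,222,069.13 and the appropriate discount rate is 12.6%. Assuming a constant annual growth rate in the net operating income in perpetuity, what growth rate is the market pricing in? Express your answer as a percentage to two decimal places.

P = D₀(1+g)/(r−g) ⇒ P(r−g) = D₀(1+g) ⇒ g(P+D₀) = P·r − D₀
g = (P·r − D₀)/(P + D₀) = ($2,222,069.13×0.126 − $50,100.00) / ($2,222,069.13 + $50,100.00) = 0.101172

10.12%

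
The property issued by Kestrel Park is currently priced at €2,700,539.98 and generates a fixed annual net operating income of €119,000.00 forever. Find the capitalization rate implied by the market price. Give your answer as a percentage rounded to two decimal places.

4.41%

P = C/r ⇒ r = C/P = €119,000.00/€2,700,539.98 = 0.044065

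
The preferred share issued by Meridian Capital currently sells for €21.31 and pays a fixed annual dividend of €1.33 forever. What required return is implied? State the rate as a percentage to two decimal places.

P = C/r ⇒ r = C/P = €1.33/€21.31 = 0.062412

6.24%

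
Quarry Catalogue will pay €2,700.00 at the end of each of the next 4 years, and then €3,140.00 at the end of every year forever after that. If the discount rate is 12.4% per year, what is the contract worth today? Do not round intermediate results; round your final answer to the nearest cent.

€23997.33

PV of 4-year annuity: €2,700.00 × [1 − (1+0.124)^−4] / 0.124 = 8132.23159
Perpetuity value at year 4: €3,140.00 / 0.124 = 25322.58065
PV of perpetuity: 25322.58065 / (1+0.124)^4 = 15865.09650
Total PV = 8132.23159 + 15865.09650 = 23997.32809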